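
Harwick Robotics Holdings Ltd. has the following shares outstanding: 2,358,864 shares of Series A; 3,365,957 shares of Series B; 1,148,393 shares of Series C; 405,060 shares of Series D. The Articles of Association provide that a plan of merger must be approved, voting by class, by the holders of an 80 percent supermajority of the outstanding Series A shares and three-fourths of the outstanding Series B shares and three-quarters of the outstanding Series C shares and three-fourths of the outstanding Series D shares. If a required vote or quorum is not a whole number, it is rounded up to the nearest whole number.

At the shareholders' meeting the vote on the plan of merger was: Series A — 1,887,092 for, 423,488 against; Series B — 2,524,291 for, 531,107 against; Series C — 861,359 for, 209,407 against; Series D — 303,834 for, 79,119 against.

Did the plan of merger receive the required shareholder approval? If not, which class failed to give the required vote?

Not approved — the Series B shares did not give the required vote.

Series A: 4/5 of 2358864 = 1887091.20, rounded up to 1887092; 1,887,092 required, 1,887,092 in favor — approved.
Series B: 3/4 of 3365957 = 2524467.75, rounded up to 2524468; 2,524,468 required, 2,524,291 in favor — not approved.
Series C: 3/4 of 1148393 = 861294.75, rounded up to 861295; 861,295 required, 861,359 in favor — approved.
Series D: 3/4 of 405060 = 303795; 303,795 required, 303,834 in favor — approved.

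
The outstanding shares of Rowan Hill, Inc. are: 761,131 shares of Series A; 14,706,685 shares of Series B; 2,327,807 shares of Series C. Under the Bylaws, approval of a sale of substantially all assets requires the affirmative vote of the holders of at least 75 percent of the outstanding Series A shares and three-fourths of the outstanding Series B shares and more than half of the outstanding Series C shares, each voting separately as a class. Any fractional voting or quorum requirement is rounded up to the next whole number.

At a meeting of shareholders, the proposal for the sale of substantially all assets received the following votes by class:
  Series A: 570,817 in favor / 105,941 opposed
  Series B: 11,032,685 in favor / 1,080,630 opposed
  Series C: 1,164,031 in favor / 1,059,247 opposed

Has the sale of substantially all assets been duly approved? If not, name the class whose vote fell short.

Series A: 3/4 of 761131 = 570848.25, rounded up to 570849; 570,849 required, 570,817 in favor — not approved.
Series B: 3/4 of 14706685 = 11030013.75, rounded up to 11030014; 11,030,014 required, 11,032,685 in favor — approved.
Series C: a majority of 2327807 is 1163904; 1,163,904 required, 1,164,031 in favor — approved.

Not approved — the Series A shares did not give the required vote.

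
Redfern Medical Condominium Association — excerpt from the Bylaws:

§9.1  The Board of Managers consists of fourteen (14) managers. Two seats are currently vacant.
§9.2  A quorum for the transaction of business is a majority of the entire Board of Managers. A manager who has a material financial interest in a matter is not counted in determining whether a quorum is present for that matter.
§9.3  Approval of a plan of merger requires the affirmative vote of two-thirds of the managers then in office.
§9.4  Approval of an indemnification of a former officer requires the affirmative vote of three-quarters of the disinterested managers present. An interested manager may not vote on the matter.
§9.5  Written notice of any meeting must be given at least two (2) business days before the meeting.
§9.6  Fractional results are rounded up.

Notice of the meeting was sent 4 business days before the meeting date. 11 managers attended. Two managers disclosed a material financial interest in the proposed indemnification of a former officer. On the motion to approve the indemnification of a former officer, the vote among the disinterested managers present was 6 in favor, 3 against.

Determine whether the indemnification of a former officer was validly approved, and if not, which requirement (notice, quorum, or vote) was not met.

Notice: 4 business days given; 2 required (4 ≥ 2). Satisfied.
Quorum: 11 present, but the 2 interested managers do not count, leaving 9. Quorum is 8. Satisfied.
Vote: the indemnification of a former officer requires three-fourths of the disinterested managers present (11 − 2 = 9). 3/4 of 9 = 6.75, rounded up to 7, so 7 affirmative votes are needed; 6 voted in favor. Not satisfied.

Invalid — vote requirement not satisfied.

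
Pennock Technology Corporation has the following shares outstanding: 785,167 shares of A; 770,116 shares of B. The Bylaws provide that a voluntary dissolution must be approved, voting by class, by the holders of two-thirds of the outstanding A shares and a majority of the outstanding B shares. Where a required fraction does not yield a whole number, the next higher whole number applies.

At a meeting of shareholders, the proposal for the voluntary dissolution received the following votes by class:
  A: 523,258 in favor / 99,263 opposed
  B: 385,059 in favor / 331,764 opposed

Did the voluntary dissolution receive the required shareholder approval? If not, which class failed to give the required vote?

A: 2/3 of 785167 = 523444.67, rounded up to 523445; 523,445 required, 523,258 in favor — not approved.
B: a majority of 770116 is 385059; 385,059 required, 385,059 in favor — approved.

Not approved — the A shares did not give the required vote.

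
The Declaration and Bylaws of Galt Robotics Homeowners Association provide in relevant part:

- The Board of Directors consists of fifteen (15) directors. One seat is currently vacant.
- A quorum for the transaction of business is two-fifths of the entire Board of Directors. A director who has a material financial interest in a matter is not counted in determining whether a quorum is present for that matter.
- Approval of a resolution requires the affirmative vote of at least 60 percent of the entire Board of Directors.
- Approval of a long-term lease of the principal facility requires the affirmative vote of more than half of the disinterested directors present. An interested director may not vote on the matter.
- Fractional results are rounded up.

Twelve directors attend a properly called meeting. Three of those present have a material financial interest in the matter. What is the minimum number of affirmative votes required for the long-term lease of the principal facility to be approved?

5

The long-term lease of the principal facility requires a majority of the disinterested directors present (12 − 3 = 9).
A majority of 9 is 5.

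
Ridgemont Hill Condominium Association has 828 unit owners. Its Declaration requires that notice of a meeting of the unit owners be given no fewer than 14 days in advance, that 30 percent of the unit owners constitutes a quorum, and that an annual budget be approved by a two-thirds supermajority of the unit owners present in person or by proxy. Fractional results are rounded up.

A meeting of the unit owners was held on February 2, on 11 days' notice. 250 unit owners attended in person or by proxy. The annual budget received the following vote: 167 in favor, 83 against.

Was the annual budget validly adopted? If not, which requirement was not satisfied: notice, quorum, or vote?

Invalid — notice requirement not satisfied.

Notice: 11 days given; 14 required. Not satisfied.
Quorum: 30% of 828 = 248.40, rounded up to 249; 250 present. Satisfied.
Vote: requires two-thirds of those present (250); 2/3 of 250 = 166.67, rounded up to 167, so 167 needed; 167 in favor. Satisfied.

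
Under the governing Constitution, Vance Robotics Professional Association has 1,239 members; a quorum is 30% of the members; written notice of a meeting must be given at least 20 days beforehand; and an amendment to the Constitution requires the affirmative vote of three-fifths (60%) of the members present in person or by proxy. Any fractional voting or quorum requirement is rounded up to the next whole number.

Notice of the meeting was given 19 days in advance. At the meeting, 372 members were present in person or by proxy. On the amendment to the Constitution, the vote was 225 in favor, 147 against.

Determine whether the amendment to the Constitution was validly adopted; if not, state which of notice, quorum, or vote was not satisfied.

Invalid — notice requirement not satisfied.

Notice: 19 days given; 20 required. Not satisfied.
Quorum: 30% of 1,239 = 371.70, rounded up to 372; 372 present. Satisfied.
Vote: requires three-fifths of those present (372); 3/5 of 372 = 223.20, rounded up to 224, so 224 needed; 225 in favor. Satisfied.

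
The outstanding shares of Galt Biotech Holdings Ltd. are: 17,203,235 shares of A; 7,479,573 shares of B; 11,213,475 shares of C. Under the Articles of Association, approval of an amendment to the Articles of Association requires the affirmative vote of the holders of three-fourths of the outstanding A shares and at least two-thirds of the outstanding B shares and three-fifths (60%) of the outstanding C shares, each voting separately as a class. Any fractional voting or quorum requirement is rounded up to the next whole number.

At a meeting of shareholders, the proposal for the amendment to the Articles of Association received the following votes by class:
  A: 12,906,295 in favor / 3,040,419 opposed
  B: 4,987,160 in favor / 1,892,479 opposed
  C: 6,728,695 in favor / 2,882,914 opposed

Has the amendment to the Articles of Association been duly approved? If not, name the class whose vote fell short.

Approved — every class gave the required vote.

A: 3/4 of 17203235 = 12902426.25, rounded up to 12902427; 12,902,427 required, 12,906,295 in favor — approved.
B: 2/3 of 7479573 = 4986382; 4,986,382 required, 4,987,160 in favor — approved.
C: 3/5 of 11213475 = 6728085; 6,728,085 required, 6,728,695 in favor — approved.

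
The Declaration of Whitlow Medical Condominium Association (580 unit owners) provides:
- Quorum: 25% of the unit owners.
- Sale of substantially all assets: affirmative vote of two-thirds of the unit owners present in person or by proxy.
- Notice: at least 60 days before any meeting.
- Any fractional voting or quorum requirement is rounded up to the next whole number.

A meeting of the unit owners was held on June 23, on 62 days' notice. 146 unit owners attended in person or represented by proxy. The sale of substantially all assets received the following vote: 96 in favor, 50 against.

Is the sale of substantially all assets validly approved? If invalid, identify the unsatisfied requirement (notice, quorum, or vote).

Invalid — vote requirement not satisfied.

Notice: 62 days given; 60 required. Satisfied.
Quorum: 25% of 580 = 145; 146 present. Satisfied.
Vote: requires two-thirds of those present (146); 2/3 of 146 = 97.33, rounded up to 98, so 98 needed; 96 in favor. Not satisfied.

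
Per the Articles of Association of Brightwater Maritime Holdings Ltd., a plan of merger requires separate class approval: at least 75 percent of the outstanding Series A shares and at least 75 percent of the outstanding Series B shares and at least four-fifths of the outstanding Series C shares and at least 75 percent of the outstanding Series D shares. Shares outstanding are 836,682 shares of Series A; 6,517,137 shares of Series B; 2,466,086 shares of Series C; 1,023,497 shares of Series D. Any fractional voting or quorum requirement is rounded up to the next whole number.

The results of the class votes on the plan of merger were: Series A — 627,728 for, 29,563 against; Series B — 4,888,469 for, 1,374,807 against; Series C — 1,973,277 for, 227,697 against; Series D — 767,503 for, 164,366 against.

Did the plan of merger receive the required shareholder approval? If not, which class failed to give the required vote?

Series A: 3/4 of 836682 = 627511.50, rounded up to 627512; 627,512 required, 627,728 in favor — approved.
Series B: 3/4 of 6517137 = 4887852.75, rounded up to 4887853; 4,887,853 required, 4,888,469 in favor — approved.
Series C: 4/5 of 2466086 = 1972868.80, rounded up to 1972869; 1,972,869 required, 1,973,277 in favor — approved.
Series D: 3/4 of 1023497 = 767622.75, rounded up to 767623; 767,623 required, 767,503 in favor — not approved.

Not approved — the Series D shares did not give the required vote.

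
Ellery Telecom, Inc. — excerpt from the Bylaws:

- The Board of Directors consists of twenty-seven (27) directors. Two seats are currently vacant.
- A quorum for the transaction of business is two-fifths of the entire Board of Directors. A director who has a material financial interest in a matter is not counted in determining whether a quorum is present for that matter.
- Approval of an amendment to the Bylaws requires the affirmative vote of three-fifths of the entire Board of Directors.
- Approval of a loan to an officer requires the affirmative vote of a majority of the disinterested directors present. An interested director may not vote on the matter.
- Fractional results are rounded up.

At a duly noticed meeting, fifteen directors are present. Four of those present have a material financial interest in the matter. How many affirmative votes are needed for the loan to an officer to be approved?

The loan to an officer requires a majority of the disinterested directors present (15 − 4 = 11).
A majority of 11 is 6.

6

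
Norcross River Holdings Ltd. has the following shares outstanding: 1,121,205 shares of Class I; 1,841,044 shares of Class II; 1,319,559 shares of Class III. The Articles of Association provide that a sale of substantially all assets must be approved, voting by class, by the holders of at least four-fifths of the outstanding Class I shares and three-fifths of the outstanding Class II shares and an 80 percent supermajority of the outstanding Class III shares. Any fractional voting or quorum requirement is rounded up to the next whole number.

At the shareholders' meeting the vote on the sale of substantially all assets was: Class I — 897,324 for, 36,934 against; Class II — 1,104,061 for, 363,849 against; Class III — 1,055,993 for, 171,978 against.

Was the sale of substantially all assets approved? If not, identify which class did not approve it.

Not approved — the Class II shares did not give the required vote.

Class I: 4/5 of 1121205 = 896964; 896,964 required, 897,324 in favor — approved.
Class II: 3/5 of 1841044 = 1104626.40, rounded up to 1104627; 1,104,627 required, 1,104,061 in favor — not approved.
Class III: 4/5 of 1319559 = 1055647.20, rounded up to 1055648; 1,055,648 required, 1,055,993 in favor — approved.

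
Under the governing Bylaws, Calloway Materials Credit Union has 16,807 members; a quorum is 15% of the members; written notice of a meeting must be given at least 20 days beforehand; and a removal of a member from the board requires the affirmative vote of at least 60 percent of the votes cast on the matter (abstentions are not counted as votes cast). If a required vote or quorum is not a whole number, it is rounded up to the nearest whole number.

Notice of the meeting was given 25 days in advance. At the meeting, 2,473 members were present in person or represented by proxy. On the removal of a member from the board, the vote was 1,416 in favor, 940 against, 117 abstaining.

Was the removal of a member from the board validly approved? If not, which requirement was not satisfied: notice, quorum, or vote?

Notice: 25 days given; 20 required. Satisfied.
Quorum: 15% of 16,807 = 2,521.05, rounded up to 2,522; 2,473 present. Not satisfied.
Vote: requires three-fifths of the votes cast (2,473 − 117 abstaining = 2,356); 3/5 of 2356 = 1413.60, rounded up to 1414, so 1,414 needed; 1,416 in favor. Satisfied.

Invalid — quorum requirement not satisfied.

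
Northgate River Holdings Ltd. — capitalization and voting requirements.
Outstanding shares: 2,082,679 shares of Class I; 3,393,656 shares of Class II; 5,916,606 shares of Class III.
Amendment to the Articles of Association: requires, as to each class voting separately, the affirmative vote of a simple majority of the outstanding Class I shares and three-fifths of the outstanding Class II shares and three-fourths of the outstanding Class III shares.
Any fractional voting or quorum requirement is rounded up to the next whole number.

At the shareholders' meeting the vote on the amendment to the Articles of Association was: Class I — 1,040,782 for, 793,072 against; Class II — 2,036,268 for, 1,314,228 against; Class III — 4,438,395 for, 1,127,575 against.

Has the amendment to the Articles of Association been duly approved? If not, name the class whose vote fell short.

Class I: a majority of 2082679 is 1041340; 1,041,340 required, 1,040,782 in favor — not approved.
Class II: 3/5 of 3393656 = 2036193.60, rounded up to 2036194; 2,036,194 required, 2,036,268 in favor — approved.
Class III: 3/4 of 5916606 = 4437454.50, rounded up to 4437455; 4,437,455 required, 4,438,395 in favor — approved.

Not approved — the Class I shares did not give the required vote.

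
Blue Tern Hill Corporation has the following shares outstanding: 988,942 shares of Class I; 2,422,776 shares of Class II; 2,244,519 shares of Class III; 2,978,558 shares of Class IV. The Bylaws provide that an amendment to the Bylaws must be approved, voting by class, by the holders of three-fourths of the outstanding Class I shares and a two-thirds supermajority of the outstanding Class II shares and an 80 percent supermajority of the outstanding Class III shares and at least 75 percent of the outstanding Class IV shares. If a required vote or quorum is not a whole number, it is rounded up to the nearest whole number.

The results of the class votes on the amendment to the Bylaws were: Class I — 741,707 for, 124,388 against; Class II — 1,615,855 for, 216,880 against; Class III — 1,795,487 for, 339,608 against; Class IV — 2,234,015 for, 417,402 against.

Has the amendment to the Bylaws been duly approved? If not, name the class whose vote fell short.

Not approved — the Class III shares did not give the required vote.

Class I: 3/4 of 988942 = 741706.50, rounded up to 741707; 741,707 required, 741,707 in favor — approved.
Class II: 2/3 of 2422776 = 1615184; 1,615,184 required, 1,615,855 in favor — approved.
Class III: 4/5 of 2244519 = 1795615.20, rounded up to 1795616; 1,795,616 required, 1,795,487 in favor — not approved.
Class IV: 3/4 of 2978558 = 2233918.50, rounded up to 2233919; 2,233,919 required, 2,234,015 in favor — approved.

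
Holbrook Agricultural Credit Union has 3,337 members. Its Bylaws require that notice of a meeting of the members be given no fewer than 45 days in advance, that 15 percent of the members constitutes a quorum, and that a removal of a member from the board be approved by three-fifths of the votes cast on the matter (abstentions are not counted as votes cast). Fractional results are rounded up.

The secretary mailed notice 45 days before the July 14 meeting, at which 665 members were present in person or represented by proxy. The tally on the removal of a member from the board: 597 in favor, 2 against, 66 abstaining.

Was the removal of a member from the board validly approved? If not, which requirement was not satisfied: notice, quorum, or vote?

Notice: 45 days given; 45 required. Satisfied.
Quorum: 15% of 3,337 = 500.55, rounded up to 501; 665 present. Satisfied.
Vote: requires three-fifths of the votes cast (665 − 66 abstaining = 599); 3/5 of 599 = 359.40, rounded up to 360, so 360 needed; 597 in favor. Satisfied.

Valid — all requirements satisfied.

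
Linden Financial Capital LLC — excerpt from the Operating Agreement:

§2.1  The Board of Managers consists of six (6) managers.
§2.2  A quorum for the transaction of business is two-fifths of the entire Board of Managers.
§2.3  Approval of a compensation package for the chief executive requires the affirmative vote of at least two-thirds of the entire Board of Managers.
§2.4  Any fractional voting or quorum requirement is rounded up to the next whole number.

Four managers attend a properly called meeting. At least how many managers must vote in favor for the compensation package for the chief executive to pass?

The compensation package for the chief executive requires two-thirds of the entire Board of Managers (6).
2/3 of 6 = 4.

4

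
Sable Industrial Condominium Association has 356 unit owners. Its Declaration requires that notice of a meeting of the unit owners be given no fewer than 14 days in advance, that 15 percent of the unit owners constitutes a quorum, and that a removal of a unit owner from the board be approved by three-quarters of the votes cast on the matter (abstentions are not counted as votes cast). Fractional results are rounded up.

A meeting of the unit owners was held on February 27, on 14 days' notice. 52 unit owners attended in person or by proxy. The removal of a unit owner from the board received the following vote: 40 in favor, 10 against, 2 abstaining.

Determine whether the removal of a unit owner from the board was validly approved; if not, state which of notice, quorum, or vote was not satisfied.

Invalid — quorum requirement not satisfied.

Notice: 14 days given; 14 required. Satisfied.
Quorum: 15% of 356 = 53.40, rounded up to 54; 52 present. Not satisfied.
Vote: requires three-fourths of the votes cast (52 − 2 abstaining = 50); 3/4 of 50 = 37.50, rounded up to 38, so 38 needed; 40 in favor. Satisfied.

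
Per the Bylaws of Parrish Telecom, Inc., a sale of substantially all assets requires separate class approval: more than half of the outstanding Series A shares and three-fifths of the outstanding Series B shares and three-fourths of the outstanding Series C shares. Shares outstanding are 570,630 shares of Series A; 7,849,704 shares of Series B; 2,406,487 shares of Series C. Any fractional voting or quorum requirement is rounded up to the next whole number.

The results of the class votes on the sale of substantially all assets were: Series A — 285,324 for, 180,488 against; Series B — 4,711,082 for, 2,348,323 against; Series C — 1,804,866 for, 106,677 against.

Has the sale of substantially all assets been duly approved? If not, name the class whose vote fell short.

Approved — every class gave the required vote.

Series A: a majority of 570630 is 285316; 285,316 required, 285,324 in favor — approved.
Series B: 3/5 of 7849704 = 4709822.40, rounded up to 4709823; 4,709,823 required, 4,711,082 in favor — approved.
Series C: 3/4 of 2406487 = 1804865.25, rounded up to 1804866; 1,804,866 required, 1,804,866 in favor — approved.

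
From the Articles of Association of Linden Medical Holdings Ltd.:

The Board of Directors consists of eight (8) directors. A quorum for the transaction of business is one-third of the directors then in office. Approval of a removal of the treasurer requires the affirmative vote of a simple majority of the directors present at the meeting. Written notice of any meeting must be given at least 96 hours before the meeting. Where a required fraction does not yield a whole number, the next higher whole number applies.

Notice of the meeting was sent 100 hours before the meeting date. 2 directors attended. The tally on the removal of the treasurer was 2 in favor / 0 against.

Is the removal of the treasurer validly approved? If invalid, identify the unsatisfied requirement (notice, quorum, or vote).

Notice: 100 hours given; 96 required (100 ≥ 96). Satisfied.
Quorum: 2 present; quorum is 3. Not satisfied.
Vote: the removal of the treasurer requires a majority of the directors present (2). A majority of 2 is 2, so 2 affirmative votes are needed; 2 voted in favor. Satisfied. (Moot — without a quorum no business can be validly transacted.)

Invalid — quorum requirement not satisfied.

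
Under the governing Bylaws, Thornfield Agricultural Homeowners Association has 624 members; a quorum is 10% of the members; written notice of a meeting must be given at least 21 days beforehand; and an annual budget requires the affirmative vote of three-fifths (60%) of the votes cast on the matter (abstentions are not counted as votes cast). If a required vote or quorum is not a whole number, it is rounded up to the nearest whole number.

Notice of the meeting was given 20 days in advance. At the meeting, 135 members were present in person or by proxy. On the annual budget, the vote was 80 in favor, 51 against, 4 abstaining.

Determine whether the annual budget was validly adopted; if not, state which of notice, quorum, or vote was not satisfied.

Invalid — notice requirement not satisfied.

Notice: 20 days given; 21 required. Not satisfied.
Quorum: 10% of 624 = 62.40, rounded up to 63; 135 present. Satisfied.
Vote: requires three-fifths of the votes cast (135 − 4 abstaining = 131); 3/5 of 131 = 78.60, rounded up to 79, so 79 needed; 80 in favor. Satisfied.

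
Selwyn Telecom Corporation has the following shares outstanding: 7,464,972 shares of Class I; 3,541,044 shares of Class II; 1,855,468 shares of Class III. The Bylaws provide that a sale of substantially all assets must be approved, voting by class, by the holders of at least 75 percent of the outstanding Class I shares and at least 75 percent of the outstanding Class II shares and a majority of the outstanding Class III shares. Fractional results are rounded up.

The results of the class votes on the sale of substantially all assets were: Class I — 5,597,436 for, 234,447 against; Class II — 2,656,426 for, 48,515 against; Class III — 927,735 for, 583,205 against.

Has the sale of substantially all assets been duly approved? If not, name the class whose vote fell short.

Not approved — the Class I shares did not give the required vote.

Class I: 3/4 of 7464972 = 5598729; 5,598,729 required, 5,597,436 in favor — not approved.
Class II: 3/4 of 3541044 = 2655783; 2,655,783 required, 2,656,426 in favor — approved.
Class III: a majority of 1855468 is 927735; 927,735 required, 927,735 in favor — approved.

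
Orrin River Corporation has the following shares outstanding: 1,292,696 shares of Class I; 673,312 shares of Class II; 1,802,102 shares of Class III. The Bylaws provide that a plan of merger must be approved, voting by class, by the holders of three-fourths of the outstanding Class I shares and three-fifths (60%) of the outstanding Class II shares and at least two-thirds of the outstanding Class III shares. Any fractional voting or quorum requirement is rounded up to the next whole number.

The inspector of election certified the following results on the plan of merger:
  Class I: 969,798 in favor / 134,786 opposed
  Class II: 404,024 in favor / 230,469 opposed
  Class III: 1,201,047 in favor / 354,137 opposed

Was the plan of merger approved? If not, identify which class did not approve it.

Not approved — the Class III shares did not give the required vote.

Class I: 3/4 of 1292696 = 969522; 969,522 required, 969,798 in favor — approved.
Class II: 3/5 of 673312 = 403987.20, rounded up to 403988; 403,988 required, 404,024 in favor — approved.
Class III: 2/3 of 1802102 = 1201401.33, rounded up to 1201402; 1,201,402 required, 1,201,047 in favor — not approved.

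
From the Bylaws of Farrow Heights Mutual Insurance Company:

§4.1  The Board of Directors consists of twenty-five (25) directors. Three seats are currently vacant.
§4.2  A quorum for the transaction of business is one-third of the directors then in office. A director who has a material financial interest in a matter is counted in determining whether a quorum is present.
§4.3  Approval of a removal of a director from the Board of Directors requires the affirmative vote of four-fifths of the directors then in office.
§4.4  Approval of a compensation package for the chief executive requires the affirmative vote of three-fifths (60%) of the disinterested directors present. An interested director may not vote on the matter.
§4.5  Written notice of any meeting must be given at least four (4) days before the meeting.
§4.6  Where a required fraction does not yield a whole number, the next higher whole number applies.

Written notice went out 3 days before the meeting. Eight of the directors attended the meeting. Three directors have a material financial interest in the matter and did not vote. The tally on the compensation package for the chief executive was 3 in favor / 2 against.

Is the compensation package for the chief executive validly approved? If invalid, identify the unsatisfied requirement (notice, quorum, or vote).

Notice: 3 days given; 4 required (3 < 4). Not satisfied.
Quorum: 8 present (interested directors count toward quorum); quorum is 8. Satisfied.
Vote: the compensation package for the chief executive requires three-fifths of the disinterested directors present (8 − 3 = 5). 3/5 of 5 = 3, so 3 affirmative votes are needed; 3 voted in favor. Satisfied.

Invalid — notice requirement not satisfied.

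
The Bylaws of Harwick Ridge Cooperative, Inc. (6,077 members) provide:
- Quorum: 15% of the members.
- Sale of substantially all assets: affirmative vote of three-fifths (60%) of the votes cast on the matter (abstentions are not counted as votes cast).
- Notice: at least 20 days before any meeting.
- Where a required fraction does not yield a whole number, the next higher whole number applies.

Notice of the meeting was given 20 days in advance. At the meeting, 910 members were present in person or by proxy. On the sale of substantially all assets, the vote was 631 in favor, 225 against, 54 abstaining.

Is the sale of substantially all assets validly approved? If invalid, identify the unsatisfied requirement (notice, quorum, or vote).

Notice: 20 days given; 20 required. Satisfied.
Quorum: 15% of 6,077 = 911.55, rounded up to 912; 910 present. Not satisfied.
Vote: requires three-fifths of the votes cast (910 − 54 abstaining = 856); 3/5 of 856 = 513.60, rounded up to 514, so 514 needed; 631 in favor. Satisfied.

Invalid — quorum requirement not satisfied.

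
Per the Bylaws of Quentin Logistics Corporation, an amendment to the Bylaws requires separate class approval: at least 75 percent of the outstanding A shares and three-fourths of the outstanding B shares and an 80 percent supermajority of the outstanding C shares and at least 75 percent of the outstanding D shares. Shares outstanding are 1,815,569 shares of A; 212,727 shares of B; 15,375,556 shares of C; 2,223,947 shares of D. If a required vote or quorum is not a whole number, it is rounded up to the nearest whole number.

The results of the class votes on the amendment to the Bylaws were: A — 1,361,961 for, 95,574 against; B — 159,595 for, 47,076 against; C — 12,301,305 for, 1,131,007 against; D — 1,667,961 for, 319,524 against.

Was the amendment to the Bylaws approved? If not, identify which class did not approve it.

A: 3/4 of 1815569 = 1361676.75, rounded up to 1361677; 1,361,677 required, 1,361,961 in favor — approved.
B: 3/4 of 212727 = 159545.25, rounded up to 159546; 159,546 required, 159,595 in favor — approved.
C: 4/5 of 15375556 = 12300444.80, rounded up to 12300445; 12,300,445 required, 12,301,305 in favor — approved.
D: 3/4 of 2223947 = 1667960.25, rounded up to 1667961; 1,667,961 required, 1,667,961 in favor — approved.

Approved — every class gave the required vote.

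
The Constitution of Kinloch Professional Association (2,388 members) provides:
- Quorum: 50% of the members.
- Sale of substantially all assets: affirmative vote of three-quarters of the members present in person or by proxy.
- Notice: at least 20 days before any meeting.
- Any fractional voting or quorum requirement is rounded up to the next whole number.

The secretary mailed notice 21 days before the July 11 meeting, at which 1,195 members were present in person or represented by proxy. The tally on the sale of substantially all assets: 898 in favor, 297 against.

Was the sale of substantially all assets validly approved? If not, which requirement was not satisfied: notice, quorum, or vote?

Valid — all requirements satisfied.

Notice: 21 days given; 20 required. Satisfied.
Quorum: 50% of 2,388 = 1,194; 1,195 present. Satisfied.
Vote: requires three-fourths of those present (1,195); 3/4 of 1195 = 896.25, rounded up to 897, so 897 needed; 898 in favor. Satisfied.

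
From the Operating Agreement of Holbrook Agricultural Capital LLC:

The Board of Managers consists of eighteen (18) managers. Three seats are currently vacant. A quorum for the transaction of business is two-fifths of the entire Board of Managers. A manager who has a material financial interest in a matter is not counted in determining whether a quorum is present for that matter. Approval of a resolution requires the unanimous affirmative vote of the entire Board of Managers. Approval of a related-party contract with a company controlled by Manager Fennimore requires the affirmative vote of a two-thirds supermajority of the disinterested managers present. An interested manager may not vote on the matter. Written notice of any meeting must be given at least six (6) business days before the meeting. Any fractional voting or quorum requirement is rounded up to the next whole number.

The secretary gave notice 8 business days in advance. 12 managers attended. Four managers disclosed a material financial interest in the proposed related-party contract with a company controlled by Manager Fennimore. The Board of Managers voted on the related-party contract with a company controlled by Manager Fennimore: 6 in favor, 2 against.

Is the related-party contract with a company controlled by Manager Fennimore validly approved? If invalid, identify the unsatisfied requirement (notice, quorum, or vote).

Valid — all requirements satisfied.

Notice: 8 business days given; 6 required (8 ≥ 6). Satisfied.
Quorum: 12 present, but the 4 interested managers do not count, leaving 8. Quorum is 8. Satisfied.
Vote: the related-party contract with a company controlled by Manager Fennimore requires two-thirds of the disinterested managers present (12 − 4 = 8). 2/3 of 8 = 5.33, rounded up to 6, so 6 affirmative votes are needed; 6 voted in favor. Satisfied.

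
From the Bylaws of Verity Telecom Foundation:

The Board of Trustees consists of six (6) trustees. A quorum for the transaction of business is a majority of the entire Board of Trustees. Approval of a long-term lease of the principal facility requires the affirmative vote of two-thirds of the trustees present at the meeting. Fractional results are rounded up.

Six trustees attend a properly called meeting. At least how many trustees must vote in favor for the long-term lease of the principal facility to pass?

The long-term lease of the principal facility requires two-thirds of the trustees present (6).
2/3 of 6 = 4.

4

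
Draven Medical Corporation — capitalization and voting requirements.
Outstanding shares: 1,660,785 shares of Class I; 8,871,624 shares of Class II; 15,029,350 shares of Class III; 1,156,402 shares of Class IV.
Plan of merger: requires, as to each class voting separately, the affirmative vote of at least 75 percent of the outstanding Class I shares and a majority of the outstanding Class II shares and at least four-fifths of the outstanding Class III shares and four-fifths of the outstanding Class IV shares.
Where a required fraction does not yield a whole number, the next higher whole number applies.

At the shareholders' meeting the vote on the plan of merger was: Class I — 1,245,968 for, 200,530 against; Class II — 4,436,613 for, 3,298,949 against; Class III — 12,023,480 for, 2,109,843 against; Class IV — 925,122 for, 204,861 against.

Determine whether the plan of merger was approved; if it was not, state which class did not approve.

Approved — every class gave the required vote.

Class I: 3/4 of 1660785 = 1245588.75, rounded up to 1245589; 1,245,589 required, 1,245,968 in favor — approved.
Class II: a majority of 8871624 is 4435813; 4,435,813 required, 4,436,613 in favor — approved.
Class III: 4/5 of 15029350 = 12023480; 12,023,480 required, 12,023,480 in favor — approved.
Class IV: 4/5 of 1156402 = 925121.60, rounded up to 925122; 925,122 required, 925,122 in favor — approved.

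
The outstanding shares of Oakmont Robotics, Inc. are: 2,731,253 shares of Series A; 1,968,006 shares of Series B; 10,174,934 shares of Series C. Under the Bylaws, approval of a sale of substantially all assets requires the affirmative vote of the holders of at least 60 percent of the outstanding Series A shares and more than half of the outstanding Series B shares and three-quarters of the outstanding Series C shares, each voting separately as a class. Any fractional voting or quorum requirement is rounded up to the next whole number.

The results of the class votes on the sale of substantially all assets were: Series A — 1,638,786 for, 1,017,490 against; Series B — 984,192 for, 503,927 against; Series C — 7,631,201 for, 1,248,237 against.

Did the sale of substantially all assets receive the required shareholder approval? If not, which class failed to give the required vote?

Series A: 3/5 of 2731253 = 1638751.80, rounded up to 1638752; 1,638,752 required, 1,638,786 in favor — approved.
Series B: a majority of 1968006 is 984004; 984,004 required, 984,192 in favor — approved.
Series C: 3/4 of 10174934 = 7631200.50, rounded up to 7631201; 7,631,201 required, 7,631,201 in favor — approved.

Approved — every class gave the required vote.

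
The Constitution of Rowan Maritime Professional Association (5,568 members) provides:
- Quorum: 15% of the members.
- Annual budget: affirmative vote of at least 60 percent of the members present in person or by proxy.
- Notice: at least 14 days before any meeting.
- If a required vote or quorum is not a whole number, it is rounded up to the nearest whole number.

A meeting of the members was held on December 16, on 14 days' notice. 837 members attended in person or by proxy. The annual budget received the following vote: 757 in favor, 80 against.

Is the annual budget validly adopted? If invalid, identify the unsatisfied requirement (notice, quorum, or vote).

Notice: 14 days given; 14 required. Satisfied.
Quorum: 15% of 5,568 = 835.20, rounded up to 836; 837 present. Satisfied.
Vote: requires three-fifths of those present (837); 3/5 of 837 = 502.20, rounded up to 503, so 503 needed; 757 in favor. Satisfied.

Valid — all requirements satisfied.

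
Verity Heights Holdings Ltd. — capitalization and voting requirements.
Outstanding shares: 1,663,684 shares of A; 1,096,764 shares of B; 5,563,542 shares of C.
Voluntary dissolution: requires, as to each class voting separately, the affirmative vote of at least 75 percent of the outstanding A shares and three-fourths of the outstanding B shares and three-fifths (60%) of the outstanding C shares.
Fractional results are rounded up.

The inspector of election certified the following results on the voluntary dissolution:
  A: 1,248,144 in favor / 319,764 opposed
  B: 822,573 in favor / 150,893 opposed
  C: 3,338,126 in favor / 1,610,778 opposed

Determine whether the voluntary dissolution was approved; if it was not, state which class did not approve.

Approved — every class gave the required vote.

A: 3/4 of 1663684 = 1247763; 1,247,763 required, 1,248,144 in favor — approved.
B: 3/4 of 1096764 = 822573; 822,573 required, 822,573 in favor — approved.
C: 3/5 of 5563542 = 3338125.20, rounded up to 3338126; 3,338,126 required, 3,338,126 in favor — approved.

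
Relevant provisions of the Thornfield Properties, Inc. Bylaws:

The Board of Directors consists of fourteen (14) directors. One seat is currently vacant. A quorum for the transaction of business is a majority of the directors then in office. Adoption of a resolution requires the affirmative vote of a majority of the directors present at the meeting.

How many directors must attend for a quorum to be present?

A majority of 13 is 7.

7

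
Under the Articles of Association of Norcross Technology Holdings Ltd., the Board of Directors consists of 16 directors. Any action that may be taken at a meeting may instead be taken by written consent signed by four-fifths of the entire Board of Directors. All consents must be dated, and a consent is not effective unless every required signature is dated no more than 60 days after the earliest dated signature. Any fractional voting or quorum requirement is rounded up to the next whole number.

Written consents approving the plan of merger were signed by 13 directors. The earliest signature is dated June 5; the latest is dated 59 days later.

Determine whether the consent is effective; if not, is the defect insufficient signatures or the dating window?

Effective — both the signature and dating-window requirements are satisfied.

Signatures required: four-fifths of 16 — 4/5 of 16 = 12.80, rounded up to 13, so 13 needed; 13 signed. Sufficient.
Dating window: the latest signature is 59 days after the earliest; the limit is 60 days. Within the window.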